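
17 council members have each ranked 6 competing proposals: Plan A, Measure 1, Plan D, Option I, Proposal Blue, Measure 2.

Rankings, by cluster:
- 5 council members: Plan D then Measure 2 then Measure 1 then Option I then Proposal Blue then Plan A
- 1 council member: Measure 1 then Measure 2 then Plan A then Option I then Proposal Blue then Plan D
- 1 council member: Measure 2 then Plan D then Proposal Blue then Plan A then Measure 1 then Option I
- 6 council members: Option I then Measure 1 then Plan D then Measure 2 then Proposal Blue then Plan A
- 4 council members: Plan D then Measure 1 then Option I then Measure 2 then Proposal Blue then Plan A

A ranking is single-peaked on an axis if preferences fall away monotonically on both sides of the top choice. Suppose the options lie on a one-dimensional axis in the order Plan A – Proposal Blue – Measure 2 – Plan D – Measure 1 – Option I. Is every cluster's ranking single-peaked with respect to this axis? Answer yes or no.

Axis positions: Plan A=1, Proposal Blue=2, Measure 2=3, Plan D=4, Measure 1=5, Option I=6.
Cluster 1 (peak Plan D at position 4): ranking walks positions 4-3-5-6-2-1, expanding outward from the peak — single-peaked.
Cluster 2: ranking walks positions 5-3-1-6-2-4; Measure 2 is ranked above Plan D even though Plan D lies between Measure 2 and the peak Measure 1 on the axis — preferences dip and rise again. Not single-peaked.
Cluster 3 (peak Measure 2 at position 3): ranking walks positions 3-4-2-1-5-6, expanding outward from the peak — single-peaked.
Cluster 4 (peak Option I at position 6): ranking walks positions 6-5-4-3-2-1, expanding outward from the peak — single-peaked.
Cluster 5 (peak Plan D at position 4): ranking walks positions 4-5-6-3-2-1, expanding outward from the peak — single-peaked.
Cluster 2 violates single-peakedness, so the profile is not single-peaked on this axis.

no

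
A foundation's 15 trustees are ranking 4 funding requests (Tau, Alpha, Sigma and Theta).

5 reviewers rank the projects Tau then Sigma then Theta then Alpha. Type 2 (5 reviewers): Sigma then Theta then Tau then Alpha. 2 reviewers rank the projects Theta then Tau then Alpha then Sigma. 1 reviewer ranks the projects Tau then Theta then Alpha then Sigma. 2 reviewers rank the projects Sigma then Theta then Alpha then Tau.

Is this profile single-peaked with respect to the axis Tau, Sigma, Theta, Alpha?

no

Axis positions: Tau=1, Sigma=2, Theta=3, Alpha=4.
Type 1 (peak Tau at position 1): ranking walks positions 1-2-3-4, expanding outward from the peak — single-peaked.
Type 2 (peak Sigma at position 2): ranking walks positions 2-3-1-4, expanding outward from the peak — single-peaked.
Type 3: ranking walks positions 3-1-4-2; Tau is ranked above Sigma even though Sigma lies between Tau and the peak Theta on the axis — preferences dip and rise again. Not single-peaked.
Type 4: ranking walks positions 1-3-4-2; Theta is ranked above Sigma even though Sigma lies between Theta and the peak Tau on the axis — preferences dip and rise again. Not single-peaked.
Type 5 (peak Sigma at position 2): ranking walks positions 2-3-4-1, expanding outward from the peak — single-peaked.
Type 3 violates single-peakedness, so the profile is not single-peaked on this axis.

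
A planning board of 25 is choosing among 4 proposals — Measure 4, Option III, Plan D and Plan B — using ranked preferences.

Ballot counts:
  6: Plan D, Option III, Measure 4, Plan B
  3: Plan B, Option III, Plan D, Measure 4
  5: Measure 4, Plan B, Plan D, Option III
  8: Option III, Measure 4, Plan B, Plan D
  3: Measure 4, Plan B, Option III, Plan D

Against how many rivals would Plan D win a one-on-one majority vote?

Plan D against each rival (25 council members):
Plan D–Measure 4: Measure 4 16–9.
Plan D vs Option III: 6+5 = 11 for Plan D, 14 for Option III — Option III by 14–11.
Plan D vs Plan B: 6 for Plan D, 19 for Plan B — Plan B by 19–6.
Plan D beats no one; loses to Measure 4, Option III, Plan B — 0 pairwise wins.

0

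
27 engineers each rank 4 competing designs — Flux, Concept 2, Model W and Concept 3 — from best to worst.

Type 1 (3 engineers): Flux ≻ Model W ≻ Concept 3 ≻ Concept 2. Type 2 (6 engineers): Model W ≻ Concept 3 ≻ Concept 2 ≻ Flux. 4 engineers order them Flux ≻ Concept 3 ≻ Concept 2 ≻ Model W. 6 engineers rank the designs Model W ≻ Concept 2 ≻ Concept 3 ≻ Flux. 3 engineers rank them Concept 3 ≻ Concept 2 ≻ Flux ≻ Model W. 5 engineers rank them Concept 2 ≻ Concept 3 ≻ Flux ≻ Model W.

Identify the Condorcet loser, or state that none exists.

Pairwise majorities:
Flux vs Concept 2: 7 to 20, Concept 2.
Flux vs Model W: 3+4+3+5 = 15 for Flux, 12 for Model W — Flux by 15–12.
Flux vs Concept 3: Flux preferred on 3+4 = 7 ballots; Concept 3 wins 20–7.
Concept 2 vs Model W: 4+3+5 = 12 for Concept 2, 15 for Model W — Model W by 15–12.
Concept 2–Concept 3: Concept 3 16–11.
Model W vs Concept 3: Model W wins 15–12.
Each design has at least one pairwise win (Flux beats Model W; Concept 2 beats Flux; Model W beats Concept 2; Concept 3 beats Flux) — no Condorcet loser.

none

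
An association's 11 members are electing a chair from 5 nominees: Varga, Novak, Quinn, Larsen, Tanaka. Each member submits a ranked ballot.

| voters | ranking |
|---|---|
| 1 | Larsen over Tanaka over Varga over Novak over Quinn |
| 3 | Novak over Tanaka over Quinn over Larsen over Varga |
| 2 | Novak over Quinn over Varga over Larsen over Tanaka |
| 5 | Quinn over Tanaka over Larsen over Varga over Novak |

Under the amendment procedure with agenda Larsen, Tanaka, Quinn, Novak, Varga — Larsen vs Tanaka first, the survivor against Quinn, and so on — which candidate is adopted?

Round 1: Larsen vs Tanaka — 3–8, Tanaka advances.
Round 2: Tanaka vs Quinn — 4–7, Quinn advances.
Round 3: Quinn vs Novak — 5–6, Novak advances.
Round 4: Novak vs Varga — 5–6, Varga advances.
The agenda winner is Varga.

Varga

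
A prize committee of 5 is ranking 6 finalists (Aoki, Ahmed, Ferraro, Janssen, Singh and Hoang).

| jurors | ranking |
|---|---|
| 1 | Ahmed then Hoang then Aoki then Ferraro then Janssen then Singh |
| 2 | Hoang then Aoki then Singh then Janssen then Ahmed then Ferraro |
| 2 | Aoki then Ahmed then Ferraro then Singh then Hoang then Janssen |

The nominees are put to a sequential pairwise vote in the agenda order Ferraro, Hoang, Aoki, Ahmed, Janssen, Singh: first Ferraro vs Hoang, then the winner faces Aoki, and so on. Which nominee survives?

Round 1: Ferraro vs Hoang — 2–3, Hoang advances.
Round 2: Hoang vs Aoki — 3–2, Hoang advances.
Round 3: Hoang vs Ahmed — 2–3, Ahmed advances.
Round 4: Ahmed vs Janssen — 3–2, Ahmed advances.
Round 5: Ahmed vs Singh — 3–2, Ahmed advances.
Ahmed survives the agenda.

Ahmed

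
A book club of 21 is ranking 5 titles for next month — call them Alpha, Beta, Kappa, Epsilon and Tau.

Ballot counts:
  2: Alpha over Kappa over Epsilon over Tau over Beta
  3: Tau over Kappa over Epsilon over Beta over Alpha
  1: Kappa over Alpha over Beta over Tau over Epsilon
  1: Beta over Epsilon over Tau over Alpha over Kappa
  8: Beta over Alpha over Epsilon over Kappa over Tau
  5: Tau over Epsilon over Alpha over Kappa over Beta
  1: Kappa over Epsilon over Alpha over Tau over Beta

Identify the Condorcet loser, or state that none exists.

Pairwise majorities:
Alpha vs Beta: 2+1+5+1 = 9 for Alpha, 12 for Beta — Beta by 12–9.
Alpha vs Kappa: Alpha, 16–5.
Alpha vs Epsilon: Alpha wins 11–10.
Alpha–Tau: Alpha 12–9.
Beta vs Kappa: Kappa, 12–9.
Beta vs Epsilon: 1+1+8 = 10 for Beta, 11 for Epsilon — Epsilon by 11–10.
Beta vs Tau: 10 to 11, Tau.
Kappa vs Epsilon: Kappa preferred on 2+3+1+1 = 7 ballots; Epsilon wins 14–7.
Kappa vs Tau: 2+1+8+1 = 12 for Kappa, 9 for Tau — Kappa by 12–9.
Epsilon vs Tau: 2+1+8+1 = 12 for Epsilon, 9 for Tau — Epsilon by 12–9.
No book is winless: Alpha beats Kappa; Beta beats Alpha; Kappa beats Beta; Epsilon beats Beta; Tau beats Beta. There is no Condorcet loser.

none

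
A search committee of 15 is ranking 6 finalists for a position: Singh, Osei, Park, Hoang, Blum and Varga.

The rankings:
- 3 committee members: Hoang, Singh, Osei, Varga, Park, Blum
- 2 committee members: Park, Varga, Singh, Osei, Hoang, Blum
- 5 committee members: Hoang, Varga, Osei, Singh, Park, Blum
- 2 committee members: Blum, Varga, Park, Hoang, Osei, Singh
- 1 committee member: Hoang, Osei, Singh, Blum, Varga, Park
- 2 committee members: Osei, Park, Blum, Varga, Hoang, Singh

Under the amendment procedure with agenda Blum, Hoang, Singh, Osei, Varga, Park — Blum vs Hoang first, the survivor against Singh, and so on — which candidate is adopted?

Round 1: Blum vs Hoang — 4–11, Hoang advances.
Round 2: Hoang vs Singh — 13–2, Hoang advances.
Round 3: Hoang vs Osei — 11–4, Hoang advances.
Round 4: Hoang vs Varga — 9–6, Hoang advances.
Round 5: Hoang vs Park — 9–6, Hoang advances.
The agenda winner is Hoang.

Hoang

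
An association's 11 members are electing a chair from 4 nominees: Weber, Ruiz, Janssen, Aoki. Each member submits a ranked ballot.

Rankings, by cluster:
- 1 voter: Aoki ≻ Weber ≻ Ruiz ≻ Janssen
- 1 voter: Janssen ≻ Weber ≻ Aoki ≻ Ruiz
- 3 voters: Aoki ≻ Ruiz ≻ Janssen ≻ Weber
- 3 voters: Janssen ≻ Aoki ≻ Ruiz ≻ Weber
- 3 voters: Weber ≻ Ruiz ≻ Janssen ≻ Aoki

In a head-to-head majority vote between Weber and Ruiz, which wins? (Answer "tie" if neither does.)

Ruiz

Ballots ranking Weber above Ruiz: 1 + 1 + 3 = 5.
Ballots ranking Ruiz above Weber: 11 − 5 = 6.
Ruiz wins the head-to-head 6–5.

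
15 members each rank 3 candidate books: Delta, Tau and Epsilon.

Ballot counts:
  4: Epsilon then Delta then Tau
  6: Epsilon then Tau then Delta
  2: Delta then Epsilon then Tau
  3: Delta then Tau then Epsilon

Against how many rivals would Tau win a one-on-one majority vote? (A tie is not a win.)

0

Tau against each rival (15 members):
Tau vs Delta: Tau preferred on 6 ballots; Delta wins 9–6.
Tau vs Epsilon: 3 to 12, Epsilon.
Tau beats no one; loses to Delta, Epsilon — 0 pairwise wins.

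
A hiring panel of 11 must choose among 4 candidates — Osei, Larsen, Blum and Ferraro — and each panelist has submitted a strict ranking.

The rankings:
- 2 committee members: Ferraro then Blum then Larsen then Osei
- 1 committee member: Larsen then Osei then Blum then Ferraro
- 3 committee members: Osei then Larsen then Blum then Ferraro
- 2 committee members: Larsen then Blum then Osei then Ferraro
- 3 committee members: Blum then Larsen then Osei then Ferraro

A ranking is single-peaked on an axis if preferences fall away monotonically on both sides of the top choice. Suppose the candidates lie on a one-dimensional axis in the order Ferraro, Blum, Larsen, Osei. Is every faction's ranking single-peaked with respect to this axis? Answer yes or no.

yes

Axis positions: Ferraro=1, Blum=2, Larsen=3, Osei=4.
Faction 1 (peak Ferraro at position 1): ranking walks positions 1-2-3-4, expanding outward from the peak — single-peaked.
Faction 2 (peak Larsen at position 3): ranking walks positions 3-4-2-1, expanding outward from the peak — single-peaked.
Faction 3 (peak Osei at position 4): ranking walks positions 4-3-2-1, expanding outward from the peak — single-peaked.
Faction 4 (peak Larsen at position 3): ranking walks positions 3-2-4-1, expanding outward from the peak — single-peaked.
Faction 5 (peak Blum at position 2): ranking walks positions 2-3-4-1, expanding outward from the peak — single-peaked.
Every ranking is single-peaked on this axis.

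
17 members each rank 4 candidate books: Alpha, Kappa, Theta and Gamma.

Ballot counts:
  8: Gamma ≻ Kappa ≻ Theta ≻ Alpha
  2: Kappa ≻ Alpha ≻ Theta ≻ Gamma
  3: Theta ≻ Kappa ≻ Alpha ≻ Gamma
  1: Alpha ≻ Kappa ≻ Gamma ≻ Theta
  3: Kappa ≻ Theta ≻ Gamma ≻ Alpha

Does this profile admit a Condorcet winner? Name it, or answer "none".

Kappa

Pairwise majorities:
Alpha vs Kappa: Alpha preferred on 1 ballot; Kappa wins 16–1.
Alpha vs Theta: Alpha is ranked higher on 2+1 = 3 ballots, Theta on 14. Theta wins 14–3.
Alpha vs Gamma: Alpha preferred on 2+3+1 = 6 ballots; Gamma wins 11–6.
Kappa vs Theta: 14 to 3, Kappa.
Kappa vs Gamma: Kappa preferred on 2+3+1+3 = 9 ballots; Kappa wins 9–8.
Theta vs Gamma: Theta is ranked higher on 2+3+3 = 8 ballots, Gamma on 9. Gamma wins 9–8.
Kappa wins every pairwise contest, so Kappa is the Condorcet winner.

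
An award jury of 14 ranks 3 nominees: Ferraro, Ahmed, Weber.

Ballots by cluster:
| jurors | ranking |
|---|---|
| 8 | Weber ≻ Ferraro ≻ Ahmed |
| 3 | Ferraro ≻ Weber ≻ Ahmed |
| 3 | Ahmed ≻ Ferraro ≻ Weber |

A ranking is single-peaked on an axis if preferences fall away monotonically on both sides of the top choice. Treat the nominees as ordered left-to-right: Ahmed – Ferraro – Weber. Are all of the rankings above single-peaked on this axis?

Axis positions: Ahmed=1, Ferraro=2, Weber=3.
Cluster 1 (peak Weber at position 3): ranking walks positions 3-2-1, expanding outward from the peak — single-peaked.
Cluster 2 (peak Ferraro at position 2): ranking walks positions 2-3-1, expanding outward from the peak — single-peaked.
Cluster 3 (peak Ahmed at position 1): ranking walks positions 1-2-3, expanding outward from the peak — single-peaked.
Every ranking is single-peaked on this axis.

yes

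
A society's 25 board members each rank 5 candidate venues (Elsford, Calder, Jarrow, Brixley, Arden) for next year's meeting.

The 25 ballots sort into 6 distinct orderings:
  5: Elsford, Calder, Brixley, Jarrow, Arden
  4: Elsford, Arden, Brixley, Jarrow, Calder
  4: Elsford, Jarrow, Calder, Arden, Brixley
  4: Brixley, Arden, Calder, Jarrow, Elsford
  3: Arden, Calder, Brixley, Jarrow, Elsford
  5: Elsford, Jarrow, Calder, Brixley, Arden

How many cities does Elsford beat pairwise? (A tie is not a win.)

Elsford against each rival (25 organisers):
Elsford–Calder: Elsford 18–7.
Elsford vs Jarrow: Elsford preferred on 5+4+4+5 = 18 ballots; Elsford wins 18–7.
Elsford vs Brixley: 18 to 7, Elsford.
Elsford vs Arden: Elsford wins 18–7.
Elsford beats Calder, Jarrow, Brixley, Arden — 4 pairwise wins.

4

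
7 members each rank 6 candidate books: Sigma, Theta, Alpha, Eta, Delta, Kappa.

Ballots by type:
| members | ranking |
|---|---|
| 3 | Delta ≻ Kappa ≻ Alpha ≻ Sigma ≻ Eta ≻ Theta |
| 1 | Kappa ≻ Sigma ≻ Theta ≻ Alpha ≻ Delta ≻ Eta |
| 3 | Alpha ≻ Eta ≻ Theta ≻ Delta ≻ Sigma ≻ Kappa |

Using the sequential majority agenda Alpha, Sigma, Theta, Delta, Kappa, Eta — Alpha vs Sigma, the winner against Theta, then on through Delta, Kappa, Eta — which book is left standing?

Kappa

Round 1: Alpha vs Sigma — 6–1, Alpha advances.
Round 2: Alpha vs Theta — 6–1, Alpha advances.
Round 3: Alpha vs Delta — 4–3, Alpha advances.
Round 4: Alpha vs Kappa — 3–4, Kappa advances.
Round 5: Kappa vs Eta — 4–3, Kappa advances.
Kappa survives the agenda.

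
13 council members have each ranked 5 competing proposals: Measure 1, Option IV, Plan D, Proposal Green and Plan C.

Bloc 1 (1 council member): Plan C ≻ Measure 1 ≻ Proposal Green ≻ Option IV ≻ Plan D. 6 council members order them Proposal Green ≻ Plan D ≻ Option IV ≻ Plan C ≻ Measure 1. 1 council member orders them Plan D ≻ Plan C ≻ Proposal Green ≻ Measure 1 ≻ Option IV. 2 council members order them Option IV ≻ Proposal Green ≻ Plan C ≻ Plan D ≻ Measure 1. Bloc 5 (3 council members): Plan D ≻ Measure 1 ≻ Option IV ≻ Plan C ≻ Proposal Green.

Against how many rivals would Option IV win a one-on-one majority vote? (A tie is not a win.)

Option IV against each rival (13 council members):
Option IV–Measure 1: Option IV 8–5.
Option IV vs Plan D: 3 to 10, Plan D.
Option IV vs Proposal Green: Proposal Green wins 8–5.
Option IV vs Plan C: 6+2+3 = 11 for Option IV, 2 for Plan C — Option IV by 11–2.
Option IV beats Measure 1, Plan C; loses to Plan D, Proposal Green — 2 pairwise wins.

2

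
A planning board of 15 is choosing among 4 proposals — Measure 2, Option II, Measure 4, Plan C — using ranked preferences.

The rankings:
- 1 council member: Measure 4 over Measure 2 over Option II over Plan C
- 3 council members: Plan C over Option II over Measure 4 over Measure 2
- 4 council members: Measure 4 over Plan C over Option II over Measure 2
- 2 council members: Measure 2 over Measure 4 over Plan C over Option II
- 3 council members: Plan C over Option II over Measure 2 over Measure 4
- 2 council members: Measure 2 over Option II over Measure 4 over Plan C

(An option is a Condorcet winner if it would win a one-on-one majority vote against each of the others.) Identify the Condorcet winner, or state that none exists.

Check each pair by majority over 15 ballots:
Measure 2 vs Option II: Measure 2 preferred on 1+2+2 = 5 ballots; Option II wins 10–5.
Measure 2 vs Measure 4: 7 to 8, Measure 4.
Measure 2 vs Plan C: 5 to 10, Plan C.
Option II vs Measure 4: 8 to 7, Option II.
Option II vs Plan C: Option II preferred on 1+2 = 3 ballots; Plan C wins 12–3.
Measure 4 vs Plan C: 9 to 6, Measure 4.
No option is unbeaten: Measure 2 loses to Option II; Option II loses to Plan C; Measure 4 loses to Option II; Plan C loses to Measure 4. In particular Option II > Measure 4 > Plan C > Option II is a majority cycle — no Condorcet winner exists.

none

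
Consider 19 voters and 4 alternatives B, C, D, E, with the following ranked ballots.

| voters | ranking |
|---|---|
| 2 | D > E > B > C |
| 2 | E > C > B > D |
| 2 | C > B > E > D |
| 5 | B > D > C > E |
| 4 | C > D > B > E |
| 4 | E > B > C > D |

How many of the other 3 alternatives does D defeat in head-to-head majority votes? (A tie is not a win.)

1

D against each rival (19 voters):
D vs B: B, 13–6.
D vs C: C wins 12–7.
D vs E: D wins 11–8.
D beats E; loses to B, C — 1 pairwise win.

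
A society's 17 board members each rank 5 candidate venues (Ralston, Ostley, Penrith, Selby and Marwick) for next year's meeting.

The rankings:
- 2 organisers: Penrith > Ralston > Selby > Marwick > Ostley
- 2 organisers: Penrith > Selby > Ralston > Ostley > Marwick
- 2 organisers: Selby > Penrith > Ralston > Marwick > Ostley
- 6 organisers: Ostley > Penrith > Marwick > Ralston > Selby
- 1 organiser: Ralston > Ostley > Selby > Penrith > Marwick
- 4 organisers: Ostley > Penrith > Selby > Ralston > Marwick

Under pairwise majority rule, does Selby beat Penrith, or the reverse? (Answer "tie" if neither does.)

Ballots ranking Selby above Penrith: 2 + 1 = 3.
Ballots ranking Penrith above Selby: 17 − 3 = 14.
Penrith wins the head-to-head 14–3.

Penrith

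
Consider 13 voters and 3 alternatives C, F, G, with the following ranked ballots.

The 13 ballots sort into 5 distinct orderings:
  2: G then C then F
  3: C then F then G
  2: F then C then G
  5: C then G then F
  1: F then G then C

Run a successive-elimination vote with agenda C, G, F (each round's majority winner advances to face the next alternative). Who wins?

Round 1: C vs G — 10–3, C advances.
Round 2: C vs F — 10–3, C advances.
C survives the agenda.

C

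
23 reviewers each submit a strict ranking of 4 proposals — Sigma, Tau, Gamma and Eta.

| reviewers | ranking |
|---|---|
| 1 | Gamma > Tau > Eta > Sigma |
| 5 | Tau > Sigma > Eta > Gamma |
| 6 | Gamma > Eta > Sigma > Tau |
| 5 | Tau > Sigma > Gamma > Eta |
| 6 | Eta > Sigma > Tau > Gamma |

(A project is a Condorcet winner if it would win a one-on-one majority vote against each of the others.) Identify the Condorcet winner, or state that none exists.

Head-to-head results (23 reviewers):
Sigma vs Tau: Sigma wins 12–11.
Sigma vs Gamma: 16 to 7, Sigma.
Sigma vs Eta: Eta wins 13–10.
Tau vs Gamma: Tau preferred on 5+5+6 = 16 ballots; Tau wins 16–7.
Tau–Eta: Eta 12–11.
Gamma vs Eta: 12 to 11, Gamma.
Every project loses at least once (Sigma loses to Eta; Tau loses to Sigma; Gamma loses to Sigma; Eta loses to Gamma). The majority relation contains the cycle Sigma → Gamma → Eta → Sigma, so there is no Condorcet winner.

none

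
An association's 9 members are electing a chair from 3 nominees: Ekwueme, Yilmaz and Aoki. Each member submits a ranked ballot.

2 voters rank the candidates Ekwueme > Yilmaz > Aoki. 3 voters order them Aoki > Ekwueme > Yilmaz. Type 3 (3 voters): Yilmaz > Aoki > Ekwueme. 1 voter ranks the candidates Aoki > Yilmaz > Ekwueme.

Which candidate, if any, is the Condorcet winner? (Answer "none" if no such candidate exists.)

Check each pair by majority over 9 ballots:
Ekwueme vs Yilmaz: Ekwueme, 5–4.
Ekwueme vs Aoki: Aoki, 7–2.
Yilmaz–Aoki: Yilmaz 5–4.
No candidate is unbeaten: Ekwueme loses to Aoki; Yilmaz loses to Ekwueme; Aoki loses to Yilmaz. In particular Ekwueme → Yilmaz → Aoki → Ekwueme is a majority cycle — no Condorcet winner exists.

none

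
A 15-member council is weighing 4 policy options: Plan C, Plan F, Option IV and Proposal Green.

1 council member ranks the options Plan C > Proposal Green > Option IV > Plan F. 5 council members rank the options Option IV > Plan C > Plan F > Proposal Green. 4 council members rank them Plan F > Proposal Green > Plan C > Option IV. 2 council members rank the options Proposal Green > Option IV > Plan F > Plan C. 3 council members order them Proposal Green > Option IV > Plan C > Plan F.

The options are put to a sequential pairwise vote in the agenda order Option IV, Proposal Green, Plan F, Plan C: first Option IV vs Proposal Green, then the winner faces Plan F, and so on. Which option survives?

Plan C

Round 1: Option IV vs Proposal Green — 5–10, Proposal Green advances.
Round 2: Proposal Green vs Plan F — 6–9, Plan F advances.
Round 3: Plan F vs Plan C — 6–9, Plan C advances.
Plan C survives the agenda.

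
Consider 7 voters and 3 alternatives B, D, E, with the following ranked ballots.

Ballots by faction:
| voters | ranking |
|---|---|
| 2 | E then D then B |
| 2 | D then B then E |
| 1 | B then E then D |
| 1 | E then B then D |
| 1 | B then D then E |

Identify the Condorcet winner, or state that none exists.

none

Check each pair by majority over 7 ballots:
B–D: D 4–3.
B vs E: B wins 4–3.
D vs E: E, 4–3.
Every alternative loses at least once (B loses to D; D loses to E; E loses to B). The majority relation contains the cycle B → E → D → B, so there is no Condorcet winner.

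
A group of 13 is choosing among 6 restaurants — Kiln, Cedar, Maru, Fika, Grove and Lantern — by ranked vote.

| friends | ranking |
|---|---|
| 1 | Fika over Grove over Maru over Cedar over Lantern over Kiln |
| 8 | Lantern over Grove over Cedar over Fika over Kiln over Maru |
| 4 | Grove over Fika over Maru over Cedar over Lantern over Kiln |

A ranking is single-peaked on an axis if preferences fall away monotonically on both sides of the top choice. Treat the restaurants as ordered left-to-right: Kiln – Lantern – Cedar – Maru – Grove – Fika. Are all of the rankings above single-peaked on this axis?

Axis positions: Kiln=1, Lantern=2, Cedar=3, Maru=4, Grove=5, Fika=6.
Group 1 (peak Fika at position 6): ranking walks positions 6-5-4-3-2-1, expanding outward from the peak — single-peaked.
Group 2: ranking walks positions 2-5-3-6-1-4; Grove is ranked above Cedar even though Cedar lies between Grove and the peak Lantern on the axis — preferences dip and rise again. Not single-peaked.
Group 3 (peak Grove at position 5): ranking walks positions 5-6-4-3-2-1, expanding outward from the peak — single-peaked.
Group 2 violates single-peakedness, so the profile is not single-peaked on this axis.

no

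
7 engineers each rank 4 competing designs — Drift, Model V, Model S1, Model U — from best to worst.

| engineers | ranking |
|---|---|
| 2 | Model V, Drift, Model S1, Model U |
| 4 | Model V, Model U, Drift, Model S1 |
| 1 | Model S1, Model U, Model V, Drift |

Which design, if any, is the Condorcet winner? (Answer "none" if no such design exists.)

Pairwise majorities:
Drift vs Model V: Model V, 7–0.
Drift–Model S1: Drift 6–1.
Drift vs Model U: Model U, 5–2.
Model V vs Model S1: Model V wins 6–1.
Model V–Model U: Model V 6–1.
Model S1–Model U: Model U 4–3.
Only Model V has no losses; Model V is the Condorcet winner.

Model V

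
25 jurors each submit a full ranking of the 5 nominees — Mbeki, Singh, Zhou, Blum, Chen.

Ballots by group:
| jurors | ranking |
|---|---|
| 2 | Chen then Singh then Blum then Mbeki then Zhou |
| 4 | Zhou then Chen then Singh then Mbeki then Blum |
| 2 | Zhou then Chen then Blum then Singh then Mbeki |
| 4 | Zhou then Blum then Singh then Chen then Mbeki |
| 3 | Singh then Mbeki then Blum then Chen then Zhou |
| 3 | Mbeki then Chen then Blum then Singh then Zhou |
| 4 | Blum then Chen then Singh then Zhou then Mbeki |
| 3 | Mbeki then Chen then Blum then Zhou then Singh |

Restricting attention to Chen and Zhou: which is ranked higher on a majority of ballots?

Ballots ranking Chen above Zhou: 2 + 3 + 3 + 4 + 3 = 15.
Ballots ranking Zhou above Chen: 25 − 15 = 10.
Chen wins the head-to-head 15–10.

Chen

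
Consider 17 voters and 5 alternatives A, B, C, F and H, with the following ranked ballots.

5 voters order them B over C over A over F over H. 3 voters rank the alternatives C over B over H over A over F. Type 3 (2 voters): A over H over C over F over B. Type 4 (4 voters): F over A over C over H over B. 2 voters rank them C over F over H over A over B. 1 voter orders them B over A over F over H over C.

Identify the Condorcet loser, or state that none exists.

H

Pairwise majorities:
A vs B: A preferred on 2+4+2 = 8 ballots; B wins 9–8.
A vs C: A is ranked higher on 2+4+1 = 7 ballots, C on 10. C wins 10–7.
A vs F: A is ranked higher on 5+3+2+1 = 11 ballots, F on 6. A wins 11–6.
A vs H: A wins 12–5.
B vs C: B is ranked higher on 5+1 = 6 ballots, C on 11. C wins 11–6.
B–F: B 9–8.
B vs H: B wins 9–8.
C vs F: 5+3+2+2 = 12 for C, 5 for F — C by 12–5.
C vs H: C preferred on 5+3+4+2 = 14 ballots; C wins 14–3.
F–H: F 12–5.
H loses to every other alternative — it is the Condorcet loser.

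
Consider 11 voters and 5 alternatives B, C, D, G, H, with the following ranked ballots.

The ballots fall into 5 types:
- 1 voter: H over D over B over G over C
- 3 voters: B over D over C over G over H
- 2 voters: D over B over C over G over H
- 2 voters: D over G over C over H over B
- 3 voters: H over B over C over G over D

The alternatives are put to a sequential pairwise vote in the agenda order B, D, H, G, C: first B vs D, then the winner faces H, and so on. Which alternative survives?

C

Round 1: B vs D — 6–5, B advances.
Round 2: B vs H — 5–6, H advances.
Round 3: H vs G — 4–7, G advances.
Round 4: G vs C — 3–8, C advances.
C survives the agenda.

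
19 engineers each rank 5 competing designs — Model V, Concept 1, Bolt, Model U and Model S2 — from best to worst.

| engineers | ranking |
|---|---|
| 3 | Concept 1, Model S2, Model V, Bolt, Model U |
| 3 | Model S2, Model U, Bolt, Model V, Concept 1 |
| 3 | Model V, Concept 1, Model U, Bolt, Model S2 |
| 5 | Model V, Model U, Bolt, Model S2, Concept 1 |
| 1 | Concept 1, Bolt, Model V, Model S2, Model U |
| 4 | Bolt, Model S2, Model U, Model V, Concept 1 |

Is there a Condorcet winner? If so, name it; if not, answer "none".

Head-to-head results (19 engineers):
Model V vs Concept 1: Model V is ranked higher on 3+3+5+4 = 15 ballots, Concept 1 on 4. Model V wins 15–4.
Model V vs Bolt: 3+3+5 = 11 for Model V, 8 for Bolt — Model V by 11–8.
Model V vs Model U: Model V preferred on 3+3+5+1 = 12 ballots; Model V wins 12–7.
Model V vs Model S2: 3+5+1 = 9 for Model V, 10 for Model S2 — Model S2 by 10–9.
Concept 1 vs Bolt: 3+3+1 = 7 for Concept 1, 12 for Bolt — Bolt by 12–7.
Concept 1 vs Model U: Concept 1 is ranked higher on 3+3+1 = 7 ballots, Model U on 12. Model U wins 12–7.
Concept 1 vs Model S2: Concept 1 is ranked higher on 3+3+1 = 7 ballots, Model S2 on 12. Model S2 wins 12–7.
Bolt vs Model U: Bolt preferred on 3+1+4 = 8 ballots; Model U wins 11–8.
Bolt vs Model S2: Bolt preferred on 3+5+1+4 = 13 ballots; Bolt wins 13–6.
Model U vs Model S2: 8 to 11, Model S2.
Each design drops at least one matchup (Model V loses to Model S2; Concept 1 loses to Model V; Bolt loses to Model V; Model U loses to Model V; Model S2 loses to Bolt); the cycle Model V > Bolt > Model S2 > Model V rules out a Condorcet winner.

none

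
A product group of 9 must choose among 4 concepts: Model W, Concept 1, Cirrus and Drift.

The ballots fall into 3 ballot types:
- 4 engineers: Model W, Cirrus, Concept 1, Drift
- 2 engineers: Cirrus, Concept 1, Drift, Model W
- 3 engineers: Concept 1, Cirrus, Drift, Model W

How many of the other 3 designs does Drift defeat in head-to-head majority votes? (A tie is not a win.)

Drift against each rival (9 engineers):
Drift vs Model W: 5 to 4, Drift.
Drift vs Concept 1: 0 for Drift, 9 for Concept 1 — Concept 1 by 9–0.
Drift vs Cirrus: 0 for Drift, 9 for Cirrus — Cirrus by 9–0.
Drift beats Model W; loses to Concept 1, Cirrus — 1 pairwise win.

1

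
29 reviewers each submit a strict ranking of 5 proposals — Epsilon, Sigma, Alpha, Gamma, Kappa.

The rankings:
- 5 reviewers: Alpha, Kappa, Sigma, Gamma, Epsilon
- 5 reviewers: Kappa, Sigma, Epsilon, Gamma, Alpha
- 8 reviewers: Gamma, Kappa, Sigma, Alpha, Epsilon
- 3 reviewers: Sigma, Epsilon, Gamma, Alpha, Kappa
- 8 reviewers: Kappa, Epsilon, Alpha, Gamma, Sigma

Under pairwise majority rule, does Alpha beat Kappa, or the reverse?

Kappa

Ballots ranking Alpha above Kappa: 5 + 3 = 8.
Ballots ranking Kappa above Alpha: 29 − 8 = 21.
Kappa wins the head-to-head 21–8.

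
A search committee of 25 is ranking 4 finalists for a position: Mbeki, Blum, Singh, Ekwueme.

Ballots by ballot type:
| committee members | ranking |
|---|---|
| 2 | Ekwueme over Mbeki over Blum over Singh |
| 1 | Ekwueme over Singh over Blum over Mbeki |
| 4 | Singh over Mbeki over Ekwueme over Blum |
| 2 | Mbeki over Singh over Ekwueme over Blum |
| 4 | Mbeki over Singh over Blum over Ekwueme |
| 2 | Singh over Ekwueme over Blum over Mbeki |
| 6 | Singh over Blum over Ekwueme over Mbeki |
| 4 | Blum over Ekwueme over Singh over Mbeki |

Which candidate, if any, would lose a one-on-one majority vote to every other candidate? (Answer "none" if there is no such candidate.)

Mbeki

Pairwise majorities:
Mbeki vs Blum: Mbeki preferred on 2+4+2+4 = 12 ballots; Blum wins 13–12.
Mbeki vs Singh: 2+2+4 = 8 for Mbeki, 17 for Singh — Singh by 17–8.
Mbeki vs Ekwueme: Ekwueme, 15–10.
Blum–Singh: Singh 19–6.
Blum vs Ekwueme: Blum, 14–11.
Singh vs Ekwueme: 18 to 7, Singh.
Only Mbeki has no wins; Mbeki is the Condorcet loser.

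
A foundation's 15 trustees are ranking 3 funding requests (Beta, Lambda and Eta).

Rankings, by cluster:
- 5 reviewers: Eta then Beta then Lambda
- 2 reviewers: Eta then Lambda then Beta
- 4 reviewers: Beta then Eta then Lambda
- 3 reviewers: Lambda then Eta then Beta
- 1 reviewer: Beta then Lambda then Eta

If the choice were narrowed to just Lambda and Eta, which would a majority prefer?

Ballots ranking Lambda above Eta: 3 + 1 = 4.
Ballots ranking Eta above Lambda: 15 − 4 = 11.
Eta wins the head-to-head 11–4.

Eta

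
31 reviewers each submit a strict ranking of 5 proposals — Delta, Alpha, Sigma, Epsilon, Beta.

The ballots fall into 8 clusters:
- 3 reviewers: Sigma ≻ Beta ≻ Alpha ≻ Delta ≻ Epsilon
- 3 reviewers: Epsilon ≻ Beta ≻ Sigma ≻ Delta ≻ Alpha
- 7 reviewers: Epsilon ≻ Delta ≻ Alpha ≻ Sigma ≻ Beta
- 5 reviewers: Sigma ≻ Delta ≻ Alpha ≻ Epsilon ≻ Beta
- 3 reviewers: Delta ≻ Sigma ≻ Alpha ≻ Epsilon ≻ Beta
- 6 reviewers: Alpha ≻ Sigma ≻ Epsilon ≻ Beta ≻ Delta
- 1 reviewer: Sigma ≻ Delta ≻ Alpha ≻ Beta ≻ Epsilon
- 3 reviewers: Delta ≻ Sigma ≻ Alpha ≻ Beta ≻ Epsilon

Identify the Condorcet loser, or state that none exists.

Pairwise majorities:
Delta vs Alpha: Delta wins 22–9.
Delta vs Sigma: Sigma wins 18–13.
Delta vs Epsilon: Epsilon wins 16–15.
Delta–Beta: Delta 19–12.
Alpha vs Sigma: 13 to 18, Sigma.
Alpha vs Epsilon: Alpha, 21–10.
Alpha vs Beta: Alpha wins 25–6.
Sigma–Epsilon: Sigma 21–10.
Sigma vs Beta: Sigma is ranked higher on 28 ballots, Beta on 3. Sigma wins 28–3.
Epsilon vs Beta: Epsilon, 24–7.
Beta is beaten in every head-to-head and is the Condorcet loser.

Beta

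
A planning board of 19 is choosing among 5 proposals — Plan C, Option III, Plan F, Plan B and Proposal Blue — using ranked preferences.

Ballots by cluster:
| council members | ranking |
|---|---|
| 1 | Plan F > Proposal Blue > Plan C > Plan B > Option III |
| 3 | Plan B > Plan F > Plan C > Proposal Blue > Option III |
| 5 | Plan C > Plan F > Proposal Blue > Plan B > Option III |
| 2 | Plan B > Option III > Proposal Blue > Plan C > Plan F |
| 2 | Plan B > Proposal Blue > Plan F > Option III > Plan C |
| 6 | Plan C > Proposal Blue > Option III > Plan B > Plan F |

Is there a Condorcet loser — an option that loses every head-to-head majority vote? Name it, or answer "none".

Head-to-head results (19 council members):
Plan C vs Option III: Plan C is ranked higher on 1+3+5+6 = 15 ballots, Option III on 4. Plan C wins 15–4.
Plan C vs Plan F: Plan C preferred on 5+2+6 = 13 ballots; Plan C wins 13–6.
Plan C vs Plan B: Plan C, 12–7.
Plan C–Proposal Blue: Plan C 14–5.
Option III–Plan F: Plan F 11–8.
Option III vs Plan B: 6 to 13, Plan B.
Option III vs Proposal Blue: Option III is ranked higher on 2 ballots, Proposal Blue on 17. Proposal Blue wins 17–2.
Plan F vs Plan B: Plan B, 13–6.
Plan F–Proposal Blue: Proposal Blue 10–9.
Plan B vs Proposal Blue: Plan B is ranked higher on 3+2+2 = 7 ballots, Proposal Blue on 12. Proposal Blue wins 12–7.
Option III loses to every other option — it is the Condorcet loser.

Option III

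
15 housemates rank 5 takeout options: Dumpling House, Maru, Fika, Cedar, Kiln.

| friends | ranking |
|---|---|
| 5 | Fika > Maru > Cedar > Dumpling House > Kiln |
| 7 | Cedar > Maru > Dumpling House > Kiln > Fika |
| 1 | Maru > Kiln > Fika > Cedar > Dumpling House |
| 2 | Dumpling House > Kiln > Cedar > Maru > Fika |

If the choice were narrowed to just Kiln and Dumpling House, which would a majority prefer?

Dumpling House

Ballots ranking Kiln above Dumpling House: 1.
Ballots ranking Dumpling House above Kiln: 15 − 1 = 14.
Dumpling House wins the head-to-head 14–1.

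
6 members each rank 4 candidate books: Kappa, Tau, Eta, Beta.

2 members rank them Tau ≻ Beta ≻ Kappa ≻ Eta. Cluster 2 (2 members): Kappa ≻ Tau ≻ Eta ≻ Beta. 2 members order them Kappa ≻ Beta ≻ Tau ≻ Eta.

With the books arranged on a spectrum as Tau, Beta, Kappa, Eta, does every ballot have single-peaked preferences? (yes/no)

Axis positions: Tau=1, Beta=2, Kappa=3, Eta=4.
Cluster 1 (peak Tau at position 1): ranking walks positions 1-2-3-4, expanding outward from the peak — single-peaked.
Cluster 2: ranking walks positions 3-1-4-2; Tau is ranked above Beta even though Beta lies between Tau and the peak Kappa on the axis — preferences dip and rise again. Not single-peaked.
Cluster 3 (peak Kappa at position 3): ranking walks positions 3-2-1-4, expanding outward from the peak — single-peaked.
Cluster 2 violates single-peakedness, so the profile is not single-peaked on this axis.

no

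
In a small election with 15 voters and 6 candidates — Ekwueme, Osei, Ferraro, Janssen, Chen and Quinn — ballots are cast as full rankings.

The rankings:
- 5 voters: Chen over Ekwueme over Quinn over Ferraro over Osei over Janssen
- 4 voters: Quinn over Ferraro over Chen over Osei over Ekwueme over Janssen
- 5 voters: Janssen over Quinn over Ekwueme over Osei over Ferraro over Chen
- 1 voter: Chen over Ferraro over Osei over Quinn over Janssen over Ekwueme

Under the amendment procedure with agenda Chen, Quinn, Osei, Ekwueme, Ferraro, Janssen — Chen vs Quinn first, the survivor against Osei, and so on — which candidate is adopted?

Round 1: Chen vs Quinn — 6–9, Quinn advances.
Round 2: Quinn vs Osei — 14–1, Quinn advances.
Round 3: Quinn vs Ekwueme — 10–5, Quinn advances.
Round 4: Quinn vs Ferraro — 14–1, Quinn advances.
Round 5: Quinn vs Janssen — 10–5, Quinn advances.
The agenda winner is Quinn.

Quinn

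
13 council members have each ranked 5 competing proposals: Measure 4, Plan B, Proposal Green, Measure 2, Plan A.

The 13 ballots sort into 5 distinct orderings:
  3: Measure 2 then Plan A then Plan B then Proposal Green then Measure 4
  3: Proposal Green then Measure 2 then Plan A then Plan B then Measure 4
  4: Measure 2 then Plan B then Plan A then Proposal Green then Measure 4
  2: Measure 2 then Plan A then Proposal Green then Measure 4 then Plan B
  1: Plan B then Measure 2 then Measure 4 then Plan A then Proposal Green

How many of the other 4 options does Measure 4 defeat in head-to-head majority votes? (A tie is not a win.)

0

Measure 4 against each rival (13 council members):
Measure 4 vs Plan B: Plan B, 11–2.
Measure 4 vs Proposal Green: Proposal Green wins 12–1.
Measure 4 vs Measure 2: 0 to 13, Measure 2.
Measure 4 vs Plan A: Measure 4 is ranked higher on 1 ballot, Plan A on 12. Plan A wins 12–1.
Measure 4 beats no one; loses to Plan B, Proposal Green, Measure 2, Plan A — 0 pairwise wins.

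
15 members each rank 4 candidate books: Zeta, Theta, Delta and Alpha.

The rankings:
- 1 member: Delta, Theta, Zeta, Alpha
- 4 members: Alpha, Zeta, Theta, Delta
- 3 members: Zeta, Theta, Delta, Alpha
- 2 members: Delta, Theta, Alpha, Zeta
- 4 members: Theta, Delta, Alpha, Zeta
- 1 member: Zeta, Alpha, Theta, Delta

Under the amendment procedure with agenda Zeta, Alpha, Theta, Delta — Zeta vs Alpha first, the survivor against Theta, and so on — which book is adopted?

Theta

Round 1: Zeta vs Alpha — 5–10, Alpha advances.
Round 2: Alpha vs Theta — 5–10, Theta advances.
Round 3: Theta vs Delta — 12–3, Theta advances.
Theta survives the agenda.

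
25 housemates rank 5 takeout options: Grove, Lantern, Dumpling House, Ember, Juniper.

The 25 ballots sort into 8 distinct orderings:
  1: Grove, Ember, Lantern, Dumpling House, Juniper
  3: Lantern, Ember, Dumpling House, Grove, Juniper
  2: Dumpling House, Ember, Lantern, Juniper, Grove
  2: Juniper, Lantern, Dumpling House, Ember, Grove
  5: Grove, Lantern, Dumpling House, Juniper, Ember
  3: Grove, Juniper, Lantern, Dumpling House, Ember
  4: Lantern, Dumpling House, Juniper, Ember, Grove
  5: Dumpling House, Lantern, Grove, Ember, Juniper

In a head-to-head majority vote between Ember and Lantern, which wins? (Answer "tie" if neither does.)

Ballots ranking Ember above Lantern: 1 + 2 = 3.
Ballots ranking Lantern above Ember: 25 − 3 = 22.
Lantern wins the head-to-head 22–3.

Lantern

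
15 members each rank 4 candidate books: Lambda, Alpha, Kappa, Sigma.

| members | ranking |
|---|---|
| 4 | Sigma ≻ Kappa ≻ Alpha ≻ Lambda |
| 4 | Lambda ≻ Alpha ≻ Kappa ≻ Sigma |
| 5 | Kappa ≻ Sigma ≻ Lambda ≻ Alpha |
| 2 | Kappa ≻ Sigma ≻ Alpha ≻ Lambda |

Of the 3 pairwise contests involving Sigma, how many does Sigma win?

2

Sigma against each rival (15 members):
Sigma vs Lambda: Sigma wins 11–4.
Sigma vs Alpha: 11 to 4, Sigma.
Sigma vs Kappa: Sigma is ranked higher on 4 ballots, Kappa on 11. Kappa wins 11–4.
Sigma beats Lambda, Alpha; loses to Kappa — 2 pairwise wins.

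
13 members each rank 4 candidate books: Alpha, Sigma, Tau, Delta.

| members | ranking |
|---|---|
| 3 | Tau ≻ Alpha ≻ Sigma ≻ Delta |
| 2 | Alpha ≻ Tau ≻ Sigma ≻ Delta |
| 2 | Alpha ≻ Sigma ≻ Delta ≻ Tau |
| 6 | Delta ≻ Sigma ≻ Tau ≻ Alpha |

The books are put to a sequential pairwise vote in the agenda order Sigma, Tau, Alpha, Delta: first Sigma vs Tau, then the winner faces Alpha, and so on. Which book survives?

Round 1: Sigma vs Tau — 8–5, Sigma advances.
Round 2: Sigma vs Alpha — 6–7, Alpha advances.
Round 3: Alpha vs Delta — 7–6, Alpha advances.
The agenda winner is Alpha.

Alpha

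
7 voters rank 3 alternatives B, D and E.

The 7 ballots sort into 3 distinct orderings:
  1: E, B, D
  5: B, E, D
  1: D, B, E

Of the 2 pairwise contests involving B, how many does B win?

B against each rival (7 voters):
B vs D: B wins 6–1.
B vs E: 6 to 1, B.
B beats D, E — 2 pairwise wins.

2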